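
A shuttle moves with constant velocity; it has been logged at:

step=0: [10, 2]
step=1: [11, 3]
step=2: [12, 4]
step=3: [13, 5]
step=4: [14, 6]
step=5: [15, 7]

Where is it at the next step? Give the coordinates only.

Constant displacement of [+1, +1] per step.
step 6: [15, 7] + [+1, +1] → [16, 8]

[16, 8]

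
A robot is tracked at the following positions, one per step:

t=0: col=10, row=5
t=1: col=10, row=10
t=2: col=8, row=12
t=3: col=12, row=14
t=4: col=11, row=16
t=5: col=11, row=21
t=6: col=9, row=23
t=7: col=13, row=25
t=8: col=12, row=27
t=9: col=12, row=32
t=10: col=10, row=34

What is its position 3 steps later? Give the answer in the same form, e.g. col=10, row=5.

Differencing gives (+0,+5), (-2,+2), (+4,+2), (-1,+2), (+0,+5), (-2,+2), (+4,+2), (-1,+2), (+0,+5), (-2,+2). This is the pattern (+0,+5), (-2,+2), (+4,+2), (-1,+2) repeated.
step 11: apply (+4,+2) → col=14, row=36
step 12: apply (-1,+2) → col=13, row=38
step 13: apply (+0,+5) → col=13, row=43

col=13, row=43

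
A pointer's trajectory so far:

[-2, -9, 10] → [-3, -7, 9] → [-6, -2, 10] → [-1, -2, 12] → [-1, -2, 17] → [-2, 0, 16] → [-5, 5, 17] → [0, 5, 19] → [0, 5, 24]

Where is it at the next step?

Step-to-step displacements: [-1, +2, -1], [-3, +5, +1], [+5, +0, +2], [+0, +0, +5], [-1, +2, -1], [-3, +5, +1], [+5, +0, +2], [+0, +0, +5] — a repeating cycle of length 4.
step 9: apply [-1, +2, -1] → [-1, 7, 23]

[-1, 7, 23]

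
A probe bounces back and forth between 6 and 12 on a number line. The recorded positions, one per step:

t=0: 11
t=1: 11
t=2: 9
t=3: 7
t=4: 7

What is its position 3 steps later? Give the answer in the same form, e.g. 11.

11

The value travels 2 per step and bounces off the walls at 6 and 12.
  step 5: 7 → 9
  step 6: 9 → 11
  step 7: 11 → 11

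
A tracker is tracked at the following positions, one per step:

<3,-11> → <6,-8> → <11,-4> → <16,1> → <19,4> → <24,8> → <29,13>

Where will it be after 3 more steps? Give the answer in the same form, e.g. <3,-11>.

<42,25>

The moves between consecutive positions are <+3,+3>, <+5,+4>, <+5,+5>, <+3,+3>, <+5,+4>, <+5,+5>; they repeat the 3-cycle [<+3,+3>, <+5,+4>, <+5,+5>].
step 7: apply <+3,+3> → <32,16>
step 8: apply <+5,+4> → <37,20>
step 9: apply <+5,+5> → <42,25>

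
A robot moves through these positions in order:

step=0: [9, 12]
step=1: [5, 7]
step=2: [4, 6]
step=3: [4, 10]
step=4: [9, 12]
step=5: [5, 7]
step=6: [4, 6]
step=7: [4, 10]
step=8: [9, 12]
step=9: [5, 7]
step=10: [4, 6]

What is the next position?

Step-to-step displacements: [-4, -5], [-1, -1], [+0, +4], [+5, +2], [-4, -5], [-1, -1], [+0, +4], [+5, +2], [-4, -5], [-1, -1] — a repeating cycle of length 4.
step 11: apply [+0, +4] → [4, 10]

[4, 10]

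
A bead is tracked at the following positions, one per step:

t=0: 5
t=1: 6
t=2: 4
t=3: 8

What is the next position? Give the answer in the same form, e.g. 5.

0

The jumps are +1, -2, +4 — a geometric progression with ratio -2.
step 4: 8 − 8 → 0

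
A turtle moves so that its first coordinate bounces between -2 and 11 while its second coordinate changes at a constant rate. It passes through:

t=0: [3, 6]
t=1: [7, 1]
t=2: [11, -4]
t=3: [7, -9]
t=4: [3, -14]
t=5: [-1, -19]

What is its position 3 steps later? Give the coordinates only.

[9, -34]

The first coordinate reflects between -2 and 11, moving 4 per step.
  step 6: -1 → 1
  step 7: 1 → 5
  step 8: 5 → 9
The second coordinate changes by -5 each step: at step 8 it is -34.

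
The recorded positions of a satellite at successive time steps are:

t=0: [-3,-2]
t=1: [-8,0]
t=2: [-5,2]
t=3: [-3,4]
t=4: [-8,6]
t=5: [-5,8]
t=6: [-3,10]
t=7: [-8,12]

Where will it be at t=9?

First: cycles through -3, -8, -5 every 3 steps. Step 9 lands at position 0 of the cycle → -3.
Second: linear, +2 per step → 16 at step 9.

[-3,16]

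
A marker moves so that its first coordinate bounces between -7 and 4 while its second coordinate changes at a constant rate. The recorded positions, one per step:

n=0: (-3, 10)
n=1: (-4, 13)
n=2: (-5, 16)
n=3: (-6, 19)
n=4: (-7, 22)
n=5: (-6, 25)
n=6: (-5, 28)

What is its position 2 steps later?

The first coordinate travels 1 per step and bounces off the walls at -7 and 4.
  step 7: -5 → -4
  step 8: -4 → -3
The second coordinate changes by +3 each step: at step 8 it is 34.

(-3, 34)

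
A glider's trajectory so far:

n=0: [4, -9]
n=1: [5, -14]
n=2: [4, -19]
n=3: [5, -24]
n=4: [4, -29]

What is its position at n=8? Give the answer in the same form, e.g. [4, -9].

[4, -49]

First: cycles through 4, 5 every 2 steps. Step 8 lands at position 0 of the cycle → 4.
Second: linear, -5 per step → -49 at step 8.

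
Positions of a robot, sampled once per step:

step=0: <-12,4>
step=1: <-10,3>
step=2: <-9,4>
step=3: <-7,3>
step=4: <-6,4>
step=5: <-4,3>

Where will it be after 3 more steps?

<0,4>

The moves between consecutive positions are <+2,-1>, <+1,+1>, <+2,-1>, <+1,+1>, <+2,-1>; they repeat the 2-cycle [<+2,-1>, <+1,+1>].
step 6: apply <+1,+1> → <-3,4>
step 7: apply <+2,-1> → <-1,3>
step 8: apply <+1,+1> → <0,4>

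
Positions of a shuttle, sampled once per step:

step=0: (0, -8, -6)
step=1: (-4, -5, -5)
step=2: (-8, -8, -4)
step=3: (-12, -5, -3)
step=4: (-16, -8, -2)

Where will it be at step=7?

The first coordinate changes by -4 each step, so at step 7 it is 0 + 7·(-4) = -28.
The second coordinate repeats the cycle [-8, -5] with period 2; step 7 mod 2 = 1, giving -5.
The third coordinate changes by +1 each step, so at step 7 it is -6 + 7·(1) = 1.

(-28, -5, 1)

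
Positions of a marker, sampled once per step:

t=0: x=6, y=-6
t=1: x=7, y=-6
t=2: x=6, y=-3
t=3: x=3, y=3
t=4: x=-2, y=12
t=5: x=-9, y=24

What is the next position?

x=-18, y=39

Successive displacements: (+1,+0), (-1,+3), (-3,+6), (-5,+9), (-7,+12) — each changes by (-2,+3).
step 6: x=-9, y=24 + (-9,+15) → x=-18, y=39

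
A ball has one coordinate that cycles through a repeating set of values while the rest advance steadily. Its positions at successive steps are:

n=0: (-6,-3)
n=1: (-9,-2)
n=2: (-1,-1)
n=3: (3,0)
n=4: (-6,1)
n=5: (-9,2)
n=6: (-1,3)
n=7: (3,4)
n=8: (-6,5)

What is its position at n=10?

First: cycles through -6, -9, -1, 3 every 4 steps. Step 10 lands at position 2 of the cycle → -1.
Second: linear, +1 per step → 7 at step 10.

(-1,7)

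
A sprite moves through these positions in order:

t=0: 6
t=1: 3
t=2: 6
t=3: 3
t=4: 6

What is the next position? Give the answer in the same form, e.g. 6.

3

The jumps are -3, +3, -3, +3 — a geometric progression with ratio -1.
step 5: 6 − 3 → 3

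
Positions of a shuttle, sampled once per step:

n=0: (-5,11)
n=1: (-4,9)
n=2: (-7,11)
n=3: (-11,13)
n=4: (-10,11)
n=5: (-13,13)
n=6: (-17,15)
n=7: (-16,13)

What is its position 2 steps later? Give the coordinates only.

(-23,17)

Step-to-step displacements: (+1,-2), (-3,+2), (-4,+2), (+1,-2), (-3,+2), (-4,+2), (+1,-2) — a repeating cycle of length 3.
step 8: apply (-3,+2) → (-19,15)
step 9: apply (-4,+2) → (-23,17)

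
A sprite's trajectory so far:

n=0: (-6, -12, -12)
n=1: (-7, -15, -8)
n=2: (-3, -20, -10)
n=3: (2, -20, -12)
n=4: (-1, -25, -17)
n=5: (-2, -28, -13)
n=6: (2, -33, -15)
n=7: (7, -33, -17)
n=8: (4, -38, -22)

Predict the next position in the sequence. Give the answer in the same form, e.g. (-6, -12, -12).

Differencing gives (-1, -3, +4), (+4, -5, -2), (+5, +0, -2), (-3, -5, -5), (-1, -3, +4), (+4, -5, -2), (+5, +0, -2), (-3, -5, -5). This is the pattern (-1, -3, +4), (+4, -5, -2), (+5, +0, -2), (-3, -5, -5) repeated.
step 9: apply (-1, -3, +4) → (3, -41, -18)

(3, -41, -18)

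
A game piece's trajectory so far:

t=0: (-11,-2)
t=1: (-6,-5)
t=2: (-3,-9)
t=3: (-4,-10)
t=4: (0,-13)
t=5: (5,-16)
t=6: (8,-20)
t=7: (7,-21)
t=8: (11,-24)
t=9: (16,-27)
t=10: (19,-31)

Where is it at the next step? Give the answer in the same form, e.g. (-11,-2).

(18,-32)

Step-to-step displacements: (+5,-3), (+3,-4), (-1,-1), (+4,-3), (+5,-3), (+3,-4), (-1,-1), (+4,-3), (+5,-3), (+3,-4) — a repeating cycle of length 4.
step 11: apply (-1,-1) → (18,-32)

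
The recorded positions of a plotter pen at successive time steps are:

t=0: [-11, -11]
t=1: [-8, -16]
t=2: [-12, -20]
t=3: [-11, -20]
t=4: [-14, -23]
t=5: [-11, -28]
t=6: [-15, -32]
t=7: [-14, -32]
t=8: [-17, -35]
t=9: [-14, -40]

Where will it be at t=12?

[-20, -47]

The moves between consecutive positions are [+3, -5], [-4, -4], [+1, +0], [-3, -3], [+3, -5], [-4, -4], [+1, +0], [-3, -3], [+3, -5]; they repeat the 4-cycle [[+3, -5], [-4, -4], [+1, +0], [-3, -3]].
step 10: apply [-4, -4] → [-18, -44]
step 11: apply [+1, +0] → [-17, -44]
step 12: apply [-3, -3] → [-20, -47]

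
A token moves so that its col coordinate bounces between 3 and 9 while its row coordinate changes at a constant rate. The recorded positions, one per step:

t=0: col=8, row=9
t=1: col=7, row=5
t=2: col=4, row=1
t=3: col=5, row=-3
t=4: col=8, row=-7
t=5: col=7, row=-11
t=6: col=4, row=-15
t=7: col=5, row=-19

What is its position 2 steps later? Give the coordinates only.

col=7, row=-27

The col coordinate travels 3 per step and bounces off the walls at 3 and 9.
  step 8: 5 → 8
  step 9: 8 → 7
The row coordinate changes by -4 each step: at step 9 it is -27.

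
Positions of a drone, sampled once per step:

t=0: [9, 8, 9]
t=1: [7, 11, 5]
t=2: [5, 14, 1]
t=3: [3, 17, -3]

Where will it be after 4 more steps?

The position changes by [-2, +3, -4] every step.
step 4: [3, 17, -3] + [-2, +3, -4] → [1, 20, -7]
step 5: [1, 20, -7] + [-2, +3, -4] → [-1, 23, -11]
step 6: [-1, 23, -11] + [-2, +3, -4] → [-3, 26, -15]
step 7: [-3, 26, -15] + [-2, +3, -4] → [-5, 29, -19]

[-5, 29, -19]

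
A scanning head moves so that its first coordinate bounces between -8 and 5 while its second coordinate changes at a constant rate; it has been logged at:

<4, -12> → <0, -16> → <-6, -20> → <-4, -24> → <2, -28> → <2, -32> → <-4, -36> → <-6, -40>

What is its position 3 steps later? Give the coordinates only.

<-2, -52>

The first coordinate reflects between -8 and 5, moving 6 per step.
  step 8: -6 → 0
  step 9: 0 → 4
  step 10: 4 → -2
The second coordinate changes by -4 each step: at step 10 it is -52.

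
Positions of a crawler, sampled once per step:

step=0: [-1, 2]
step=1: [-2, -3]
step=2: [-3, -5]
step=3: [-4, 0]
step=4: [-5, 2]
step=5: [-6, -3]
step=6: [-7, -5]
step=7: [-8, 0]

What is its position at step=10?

The first coordinate changes by -1 each step, so at step 10 it is -1 + 10·(-1) = -11.
The second coordinate repeats the cycle [2, -3, -5, 0] with period 4; step 10 mod 4 = 2, giving -5.

[-11, -5]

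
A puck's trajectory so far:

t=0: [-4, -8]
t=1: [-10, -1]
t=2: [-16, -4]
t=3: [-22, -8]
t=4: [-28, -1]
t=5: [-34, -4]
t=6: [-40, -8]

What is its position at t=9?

First: linear, -6 per step → -58 at step 9.
Second: cycles through -8, -1, -4 every 3 steps. Step 9 lands at position 0 of the cycle → -8.

[-58, -8]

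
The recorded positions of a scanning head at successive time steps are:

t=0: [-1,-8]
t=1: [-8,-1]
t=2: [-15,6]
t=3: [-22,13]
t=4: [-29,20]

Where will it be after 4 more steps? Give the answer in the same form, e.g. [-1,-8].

[-57,48]

Each step adds [-7,+7] to the position.
step 5: [-29,20] + [-7,+7] → [-36,27]
step 6: [-36,27] + [-7,+7] → [-43,34]
step 7: [-43,34] + [-7,+7] → [-50,41]
step 8: [-50,41] + [-7,+7] → [-57,48]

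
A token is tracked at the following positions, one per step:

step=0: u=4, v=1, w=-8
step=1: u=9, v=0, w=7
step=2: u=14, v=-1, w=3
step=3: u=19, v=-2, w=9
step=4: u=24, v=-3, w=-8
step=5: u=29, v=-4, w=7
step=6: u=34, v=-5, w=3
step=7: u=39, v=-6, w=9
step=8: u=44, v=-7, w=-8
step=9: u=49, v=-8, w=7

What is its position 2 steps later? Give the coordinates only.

U: linear, +5 per step → 59 at step 11.
V: linear, -1 per step → -10 at step 11.
W: cycles through -8, 7, 3, 9 every 4 steps. Step 11 lands at position 3 of the cycle → 9.

u=59, v=-10, w=9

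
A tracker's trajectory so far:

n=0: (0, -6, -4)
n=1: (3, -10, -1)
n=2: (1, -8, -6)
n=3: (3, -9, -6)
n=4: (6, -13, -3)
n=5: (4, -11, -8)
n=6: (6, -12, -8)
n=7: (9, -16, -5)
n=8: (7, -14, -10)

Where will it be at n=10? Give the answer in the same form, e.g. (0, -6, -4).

(12, -19, -7)

Differencing gives (+3, -4, +3), (-2, +2, -5), (+2, -1, +0), (+3, -4, +3), (-2, +2, -5), (+2, -1, +0), (+3, -4, +3), (-2, +2, -5). This is the pattern (+3, -4, +3), (-2, +2, -5), (+2, -1, +0) repeated.
step 9: apply (+2, -1, +0) → (9, -15, -10)
step 10: apply (+3, -4, +3) → (12, -19, -7)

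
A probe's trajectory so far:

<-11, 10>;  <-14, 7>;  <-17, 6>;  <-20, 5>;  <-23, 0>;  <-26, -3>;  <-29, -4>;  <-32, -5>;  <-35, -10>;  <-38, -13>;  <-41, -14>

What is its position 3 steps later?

<-50, -23>

Differencing gives <-3, -3>, <-3, -1>, <-3, -1>, <-3, -5>, <-3, -3>, <-3, -1>, <-3, -1>, <-3, -5>, <-3, -3>, <-3, -1>. This is the pattern <-3, -3>, <-3, -1>, <-3, -1>, <-3, -5> repeated.
step 11: apply <-3, -1> → <-44, -15>
step 12: apply <-3, -5> → <-47, -20>
step 13: apply <-3, -3> → <-50, -23>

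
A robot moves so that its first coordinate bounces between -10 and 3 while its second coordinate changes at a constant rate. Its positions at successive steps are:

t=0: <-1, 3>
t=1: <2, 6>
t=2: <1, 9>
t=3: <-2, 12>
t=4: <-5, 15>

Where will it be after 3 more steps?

The first coordinate reflects between -10 and 3, moving 3 per step.
  step 5: -5 → -8
  step 6: -8 → -9
  step 7: -9 → -6
The second coordinate changes by +3 each step: at step 7 it is 24.

<-6, 24>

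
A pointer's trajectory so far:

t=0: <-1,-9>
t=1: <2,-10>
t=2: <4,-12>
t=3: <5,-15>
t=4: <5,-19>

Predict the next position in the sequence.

Taking differences between consecutive positions: <+3,-1>, <+2,-2>, <+1,-3>, <+0,-4>. These grow by <-1,-1> each step.
step 5: <5,-19> + <-1,-5> → <4,-24>

<4,-24>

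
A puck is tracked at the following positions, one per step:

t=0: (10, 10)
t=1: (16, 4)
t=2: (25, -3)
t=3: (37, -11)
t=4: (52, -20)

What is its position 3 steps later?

Taking differences between consecutive positions: (+6, -6), (+9, -7), (+12, -8), (+15, -9). These grow by (+3, -1) each step.
step 5: (52, -20) + (+18, -10) → (70, -30)
step 6: (70, -30) + (+21, -11) → (91, -41)
step 7: (91, -41) + (+24, -12) → (115, -53)

(115, -53)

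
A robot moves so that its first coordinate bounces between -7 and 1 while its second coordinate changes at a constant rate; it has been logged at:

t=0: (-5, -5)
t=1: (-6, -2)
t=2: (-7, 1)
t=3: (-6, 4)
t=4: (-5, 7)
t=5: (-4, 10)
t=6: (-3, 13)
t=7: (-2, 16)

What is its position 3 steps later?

The first coordinate travels 1 per step and bounces off the walls at -7 and 1.
  step 8: -2 → -1
  step 9: -1 → 0
  step 10: 0 → 1
The second coordinate changes by +3 each step: at step 10 it is 25.

(1, 25)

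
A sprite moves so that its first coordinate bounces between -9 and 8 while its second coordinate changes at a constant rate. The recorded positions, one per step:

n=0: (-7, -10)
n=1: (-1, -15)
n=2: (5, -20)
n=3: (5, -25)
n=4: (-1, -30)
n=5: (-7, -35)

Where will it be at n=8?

The first coordinate reflects between -9 and 8, moving 6 per step.
  step 6: -7 → -5
  step 7: -5 → 1
  step 8: 1 → 7
The second coordinate changes by -5 each step: at step 8 it is -50.

(7, -50)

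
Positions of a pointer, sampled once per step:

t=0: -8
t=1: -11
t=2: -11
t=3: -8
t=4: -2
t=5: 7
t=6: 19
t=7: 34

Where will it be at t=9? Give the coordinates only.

Successive displacements: -3, +0, +3, +6, +9, +12, +15 — each changes by +3.
step 8: 34 + 18 → 52
step 9: 52 + 21 → 73

73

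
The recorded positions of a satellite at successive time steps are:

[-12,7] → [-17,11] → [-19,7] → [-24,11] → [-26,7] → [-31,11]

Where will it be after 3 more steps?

[-40,7]

The moves between consecutive positions are [-5,+4], [-2,-4], [-5,+4], [-2,-4], [-5,+4]; they repeat the 2-cycle [[-5,+4], [-2,-4]].
step 6: apply [-2,-4] → [-33,7]
step 7: apply [-5,+4] → [-38,11]
step 8: apply [-2,-4] → [-40,7]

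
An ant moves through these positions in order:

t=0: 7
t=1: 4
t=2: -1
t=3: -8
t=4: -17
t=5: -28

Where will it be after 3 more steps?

-73

First differences are -3, -5, -7, -9, -11; their common second difference is -2 (constant acceleration).
step 6: -28 − 13 → -41
step 7: -41 − 15 → -56
step 8: -56 − 17 → -73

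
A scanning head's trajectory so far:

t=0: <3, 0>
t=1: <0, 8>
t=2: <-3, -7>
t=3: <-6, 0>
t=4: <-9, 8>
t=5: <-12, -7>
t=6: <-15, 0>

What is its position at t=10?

<-27, 8>

First: linear, -3 per step → -27 at step 10.
Second: cycles through 0, 8, -7 every 3 steps. Step 10 lands at position 1 of the cycle → 8.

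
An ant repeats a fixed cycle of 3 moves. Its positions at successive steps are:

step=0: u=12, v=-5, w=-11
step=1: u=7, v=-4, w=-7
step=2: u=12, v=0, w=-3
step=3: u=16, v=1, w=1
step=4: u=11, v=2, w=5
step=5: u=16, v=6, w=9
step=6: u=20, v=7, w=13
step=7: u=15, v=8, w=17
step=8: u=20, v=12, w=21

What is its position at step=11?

Step-to-step displacements: (-5, +1, +4), (+5, +4, +4), (+4, +1, +4), (-5, +1, +4), (+5, +4, +4), (+4, +1, +4), (-5, +1, +4), (+5, +4, +4) — a repeating cycle of length 3.
step 9: apply (+4, +1, +4) → u=24, v=13, w=25
step 10: apply (-5, +1, +4) → u=19, v=14, w=29
step 11: apply (+5, +4, +4) → u=24, v=18, w=33

u=24, v=18, w=33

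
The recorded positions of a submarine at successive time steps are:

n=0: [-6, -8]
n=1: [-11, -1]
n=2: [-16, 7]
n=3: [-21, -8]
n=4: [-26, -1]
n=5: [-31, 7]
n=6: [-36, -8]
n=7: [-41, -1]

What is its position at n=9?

[-51, -8]

The first coordinate changes by -5 each step, so at step 9 it is -6 + 9·(-5) = -51.
The second coordinate repeats the cycle [-8, -1, 7] with period 3; step 9 mod 3 = 0, giving -8.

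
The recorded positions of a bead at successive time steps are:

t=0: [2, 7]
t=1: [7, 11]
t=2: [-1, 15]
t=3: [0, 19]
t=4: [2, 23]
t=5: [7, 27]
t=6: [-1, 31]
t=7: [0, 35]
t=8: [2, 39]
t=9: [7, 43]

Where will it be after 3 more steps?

The first coordinate repeats the cycle [2, 7, -1, 0] with period 4; step 12 mod 4 = 0, giving 2.
The second coordinate changes by +4 each step, so at step 12 it is 7 + 12·(4) = 55.

[2, 55]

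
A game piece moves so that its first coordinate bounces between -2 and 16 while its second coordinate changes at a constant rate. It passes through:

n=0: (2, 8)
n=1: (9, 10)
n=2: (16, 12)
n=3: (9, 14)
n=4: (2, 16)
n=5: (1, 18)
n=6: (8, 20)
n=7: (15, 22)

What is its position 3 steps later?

(0, 28)

The first coordinate reflects between -2 and 16, moving 7 per step.
  step 8: 15 → 10
  step 9: 10 → 3
  step 10: 3 → 0
The second coordinate changes by +2 each step: at step 10 it is 28.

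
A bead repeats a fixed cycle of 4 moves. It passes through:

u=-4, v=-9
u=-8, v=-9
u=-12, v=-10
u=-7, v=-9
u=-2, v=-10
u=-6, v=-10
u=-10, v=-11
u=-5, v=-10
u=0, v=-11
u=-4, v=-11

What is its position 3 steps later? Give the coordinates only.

u=2, v=-12

Differencing gives (-4, +0), (-4, -1), (+5, +1), (+5, -1), (-4, +0), (-4, -1), (+5, +1), (+5, -1), (-4, +0). This is the pattern (-4, +0), (-4, -1), (+5, +1), (+5, -1) repeated.
step 10: apply (-4, -1) → u=-8, v=-12
step 11: apply (+5, +1) → u=-3, v=-11
step 12: apply (+5, -1) → u=2, v=-12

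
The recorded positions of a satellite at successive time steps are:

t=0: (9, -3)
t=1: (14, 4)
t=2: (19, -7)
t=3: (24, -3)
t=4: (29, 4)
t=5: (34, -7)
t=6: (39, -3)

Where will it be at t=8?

The first coordinate changes by +5 each step, so at step 8 it is 9 + 8·(5) = 49.
The second coordinate repeats the cycle [-3, 4, -7] with period 3; step 8 mod 3 = 2, giving -7.

(49, -7)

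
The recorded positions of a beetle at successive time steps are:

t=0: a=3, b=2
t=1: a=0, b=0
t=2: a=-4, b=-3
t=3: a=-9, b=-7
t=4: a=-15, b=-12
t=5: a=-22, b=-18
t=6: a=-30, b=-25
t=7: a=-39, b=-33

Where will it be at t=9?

a=-60, b=-52

Taking differences between consecutive positions: (-3,-2), (-4,-3), (-5,-4), (-6,-5), (-7,-6), (-8,-7), (-9,-8). These grow by (-1,-1) each step.
step 8: a=-39, b=-33 + (-10,-9) → a=-49, b=-42
step 9: a=-49, b=-42 + (-11,-10) → a=-60, b=-52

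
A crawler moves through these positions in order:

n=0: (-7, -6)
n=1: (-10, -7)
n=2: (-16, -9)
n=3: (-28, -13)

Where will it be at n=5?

The jumps are (-3, -1), (-6, -2), (-12, -4) — a geometric progression with ratio 2.
step 4: (-28, -13) + (-24, -8) → (-52, -21)
step 5: (-52, -21) + (-48, -16) → (-100, -37)

(-100, -37)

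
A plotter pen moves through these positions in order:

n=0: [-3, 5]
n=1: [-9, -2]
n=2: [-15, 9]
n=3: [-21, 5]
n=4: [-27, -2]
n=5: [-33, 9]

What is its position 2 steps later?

The first coordinate changes by -6 each step, so at step 7 it is -3 + 7·(-6) = -45.
The second coordinate repeats the cycle [5, -2, 9] with period 3; step 7 mod 3 = 1, giving -2.

[-45, -2]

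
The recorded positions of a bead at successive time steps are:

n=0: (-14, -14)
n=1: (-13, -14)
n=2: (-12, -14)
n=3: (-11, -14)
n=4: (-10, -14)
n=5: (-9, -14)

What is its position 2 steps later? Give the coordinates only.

The position changes by (+1, +0) every step.
step 6: (-9, -14) + (+1, +0) → (-8, -14)
step 7: (-8, -14) + (+1, +0) → (-7, -14)

(-7, -14)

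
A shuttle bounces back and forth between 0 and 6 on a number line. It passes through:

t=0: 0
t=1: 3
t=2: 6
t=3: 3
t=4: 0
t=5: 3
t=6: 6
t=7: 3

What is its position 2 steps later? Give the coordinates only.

The value travels 3 per step and bounces off the walls at 0 and 6.
  step 8: 3 → 0
  step 9: 0 → 3

3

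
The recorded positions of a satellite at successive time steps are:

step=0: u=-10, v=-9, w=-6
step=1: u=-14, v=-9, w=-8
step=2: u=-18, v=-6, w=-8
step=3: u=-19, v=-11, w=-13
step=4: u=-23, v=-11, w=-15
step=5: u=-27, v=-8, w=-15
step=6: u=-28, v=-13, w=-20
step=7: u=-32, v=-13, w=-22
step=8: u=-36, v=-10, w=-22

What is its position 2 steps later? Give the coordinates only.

u=-41, v=-15, w=-29

Differencing gives (-4,+0,-2), (-4,+3,+0), (-1,-5,-5), (-4,+0,-2), (-4,+3,+0), (-1,-5,-5), (-4,+0,-2), (-4,+3,+0). This is the pattern (-4,+0,-2), (-4,+3,+0), (-1,-5,-5) repeated.
step 9: apply (-1,-5,-5) → u=-37, v=-15, w=-27
step 10: apply (-4,+0,-2) → u=-41, v=-15, w=-29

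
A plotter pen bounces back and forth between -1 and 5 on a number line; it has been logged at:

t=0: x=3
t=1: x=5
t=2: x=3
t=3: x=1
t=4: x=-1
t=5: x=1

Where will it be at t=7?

x=5

The value reflects between -1 and 5, moving 2 per step.
  step 6: 1 → 3
  step 7: 3 → 5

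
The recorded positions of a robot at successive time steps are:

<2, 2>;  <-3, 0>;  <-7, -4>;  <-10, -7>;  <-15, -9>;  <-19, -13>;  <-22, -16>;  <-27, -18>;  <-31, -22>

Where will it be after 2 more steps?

<-39, -27>

The moves between consecutive positions are <-5, -2>, <-4, -4>, <-3, -3>, <-5, -2>, <-4, -4>, <-3, -3>, <-5, -2>, <-4, -4>; they repeat the 3-cycle [<-5, -2>, <-4, -4>, <-3, -3>].
step 9: apply <-3, -3> → <-34, -25>
step 10: apply <-5, -2> → <-39, -27>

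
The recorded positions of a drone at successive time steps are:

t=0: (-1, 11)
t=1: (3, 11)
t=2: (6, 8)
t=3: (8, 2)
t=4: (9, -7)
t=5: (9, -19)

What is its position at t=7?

Taking differences between consecutive positions: (+4, +0), (+3, -3), (+2, -6), (+1, -9), (+0, -12). These grow by (-1, -3) each step.
step 6: (9, -19) + (-1, -15) → (8, -34)
step 7: (8, -34) + (-2, -18) → (6, -52)

(6, -52)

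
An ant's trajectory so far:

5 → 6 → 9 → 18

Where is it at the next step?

Step-to-step displacements: +1, +3, +9; each is 3× the previous.
step 4: 18 + 27 → 45

45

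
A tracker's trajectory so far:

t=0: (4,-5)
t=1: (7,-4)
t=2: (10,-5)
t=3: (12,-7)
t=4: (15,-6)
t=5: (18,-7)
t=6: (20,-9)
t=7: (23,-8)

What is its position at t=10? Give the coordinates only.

(31,-10)

Differencing gives (+3,+1), (+3,-1), (+2,-2), (+3,+1), (+3,-1), (+2,-2), (+3,+1). This is the pattern (+3,+1), (+3,-1), (+2,-2) repeated.
step 8: apply (+3,-1) → (26,-9)
step 9: apply (+2,-2) → (28,-11)
step 10: apply (+3,+1) → (31,-10)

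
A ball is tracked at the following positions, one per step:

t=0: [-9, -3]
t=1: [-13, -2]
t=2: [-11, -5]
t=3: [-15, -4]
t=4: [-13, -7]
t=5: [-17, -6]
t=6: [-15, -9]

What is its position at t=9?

[-21, -10]

Differencing gives [-4, +1], [+2, -3], [-4, +1], [+2, -3], [-4, +1], [+2, -3]. This is the pattern [-4, +1], [+2, -3] repeated.
step 7: apply [-4, +1] → [-19, -8]
step 8: apply [+2, -3] → [-17, -11]
step 9: apply [-4, +1] → [-21, -10]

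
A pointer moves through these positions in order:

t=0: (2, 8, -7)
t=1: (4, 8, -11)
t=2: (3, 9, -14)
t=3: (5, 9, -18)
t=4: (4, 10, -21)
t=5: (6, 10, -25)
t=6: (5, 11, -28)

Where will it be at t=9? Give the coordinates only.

Differencing gives (+2, +0, -4), (-1, +1, -3), (+2, +0, -4), (-1, +1, -3), (+2, +0, -4), (-1, +1, -3). This is the pattern (+2, +0, -4), (-1, +1, -3) repeated.
step 7: apply (+2, +0, -4) → (7, 11, -32)
step 8: apply (-1, +1, -3) → (6, 12, -35)
step 9: apply (+2, +0, -4) → (8, 12, -39)

(8, 12, -39)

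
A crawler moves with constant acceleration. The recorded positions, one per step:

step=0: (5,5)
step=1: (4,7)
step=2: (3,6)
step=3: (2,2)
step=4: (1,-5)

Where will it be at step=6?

Successive displacements: (-1,+2), (-1,-1), (-1,-4), (-1,-7) — each changes by (+0,-3).
step 5: (1,-5) + (-1,-10) → (0,-15)
step 6: (0,-15) + (-1,-13) → (-1,-28)

(-1,-28)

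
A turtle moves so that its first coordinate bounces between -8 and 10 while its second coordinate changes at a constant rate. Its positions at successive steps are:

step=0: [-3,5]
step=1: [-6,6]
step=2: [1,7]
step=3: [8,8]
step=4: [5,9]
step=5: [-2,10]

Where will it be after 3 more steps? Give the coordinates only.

The first coordinate reflects between -8 and 10, moving 7 per step.
  step 6: -2 → -7
  step 7: -7 → 0
  step 8: 0 → 7
The second coordinate changes by +1 each step: at step 8 it is 13.

[7,13]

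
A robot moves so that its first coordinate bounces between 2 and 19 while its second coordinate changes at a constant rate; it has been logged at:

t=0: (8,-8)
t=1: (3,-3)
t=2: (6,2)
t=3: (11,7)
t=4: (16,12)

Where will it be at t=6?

The first coordinate travels 5 per step and bounces off the walls at 2 and 19.
  step 5: 16 → 17
  step 6: 17 → 12
The second coordinate changes by +5 each step: at step 6 it is 22.

(12,22)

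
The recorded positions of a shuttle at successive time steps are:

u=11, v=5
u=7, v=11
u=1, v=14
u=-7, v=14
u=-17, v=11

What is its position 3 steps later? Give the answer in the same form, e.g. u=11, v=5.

u=-59, v=-16

Successive displacements: (-4,+6), (-6,+3), (-8,+0), (-10,-3) — each changes by (-2,-3).
step 5: u=-17, v=11 + (-12,-6) → u=-29, v=5
step 6: u=-29, v=5 + (-14,-9) → u=-43, v=-4
step 7: u=-43, v=-4 + (-16,-12) → u=-59, v=-16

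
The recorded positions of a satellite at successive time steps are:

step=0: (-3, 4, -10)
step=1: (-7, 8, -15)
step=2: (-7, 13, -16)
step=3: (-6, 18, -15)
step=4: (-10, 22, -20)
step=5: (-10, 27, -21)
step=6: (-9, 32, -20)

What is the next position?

(-13, 36, -25)

The moves between consecutive positions are (-4, +4, -5), (+0, +5, -1), (+1, +5, +1), (-4, +4, -5), (+0, +5, -1), (+1, +5, +1); they repeat the 3-cycle [(-4, +4, -5), (+0, +5, -1), (+1, +5, +1)].
step 7: apply (-4, +4, -5) → (-13, 36, -25)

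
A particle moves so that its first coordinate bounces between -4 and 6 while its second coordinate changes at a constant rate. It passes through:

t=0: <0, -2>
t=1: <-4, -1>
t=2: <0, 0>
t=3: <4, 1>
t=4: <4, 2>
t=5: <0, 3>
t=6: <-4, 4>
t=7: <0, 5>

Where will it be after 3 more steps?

<0, 8>

The first coordinate reflects between -4 and 6, moving 4 per step.
  step 8: 0 → 4
  step 9: 4 → 4
  step 10: 4 → 0
The second coordinate changes by +1 each step: at step 10 it is 8.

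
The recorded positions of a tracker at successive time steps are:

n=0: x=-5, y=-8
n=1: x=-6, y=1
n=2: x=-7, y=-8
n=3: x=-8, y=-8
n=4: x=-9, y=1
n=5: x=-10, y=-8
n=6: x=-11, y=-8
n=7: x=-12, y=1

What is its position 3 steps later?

x=-15, y=1

X: linear, -1 per step → -15 at step 10.
Y: cycles through -8, 1, -8 every 3 steps. Step 10 lands at position 1 of the cycle → 1.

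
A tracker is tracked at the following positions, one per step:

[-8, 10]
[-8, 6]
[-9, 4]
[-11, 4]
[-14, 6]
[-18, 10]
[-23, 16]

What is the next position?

[-29, 24]

Successive displacements: [+0, -4], [-1, -2], [-2, +0], [-3, +2], [-4, +4], [-5, +6] — each changes by [-1, +2].
step 7: [-23, 16] + [-6, +8] → [-29, 24]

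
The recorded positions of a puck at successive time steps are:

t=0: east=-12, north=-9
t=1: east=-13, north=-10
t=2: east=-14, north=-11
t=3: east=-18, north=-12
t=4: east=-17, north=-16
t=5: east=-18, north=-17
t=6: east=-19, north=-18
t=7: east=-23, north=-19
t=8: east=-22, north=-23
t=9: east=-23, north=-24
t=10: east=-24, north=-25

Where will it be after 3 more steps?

Differencing gives (-1,-1), (-1,-1), (-4,-1), (+1,-4), (-1,-1), (-1,-1), (-4,-1), (+1,-4), (-1,-1), (-1,-1). This is the pattern (-1,-1), (-1,-1), (-4,-1), (+1,-4) repeated.
step 11: apply (-4,-1) → east=-28, north=-26
step 12: apply (+1,-4) → east=-27, north=-30
step 13: apply (-1,-1) → east=-28, north=-31

east=-28, north=-31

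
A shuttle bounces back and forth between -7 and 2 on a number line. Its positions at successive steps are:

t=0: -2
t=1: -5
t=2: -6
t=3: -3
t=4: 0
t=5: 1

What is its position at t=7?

The value travels 3 per step and bounces off the walls at -7 and 2.
  step 6: 1 → -2
  step 7: -2 → -5

-5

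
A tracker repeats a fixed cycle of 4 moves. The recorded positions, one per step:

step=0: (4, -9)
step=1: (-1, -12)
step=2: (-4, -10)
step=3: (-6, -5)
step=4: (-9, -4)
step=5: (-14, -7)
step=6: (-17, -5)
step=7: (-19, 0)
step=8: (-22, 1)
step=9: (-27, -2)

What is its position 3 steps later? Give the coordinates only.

(-35, 6)

The moves between consecutive positions are (-5, -3), (-3, +2), (-2, +5), (-3, +1), (-5, -3), (-3, +2), (-2, +5), (-3, +1), (-5, -3); they repeat the 4-cycle [(-5, -3), (-3, +2), (-2, +5), (-3, +1)].
step 10: apply (-3, +2) → (-30, 0)
step 11: apply (-2, +5) → (-32, 5)
step 12: apply (-3, +1) → (-35, 6)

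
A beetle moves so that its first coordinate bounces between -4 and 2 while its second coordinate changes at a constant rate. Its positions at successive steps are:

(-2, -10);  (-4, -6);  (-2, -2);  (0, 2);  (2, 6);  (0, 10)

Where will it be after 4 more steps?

The first coordinate travels 2 per step and bounces off the walls at -4 and 2.
  step 6: 0 → -2
  step 7: -2 → -4
  step 8: -4 → -2
  step 9: -2 → 0
The second coordinate changes by +4 each step: at step 9 it is 26.

(0, 26)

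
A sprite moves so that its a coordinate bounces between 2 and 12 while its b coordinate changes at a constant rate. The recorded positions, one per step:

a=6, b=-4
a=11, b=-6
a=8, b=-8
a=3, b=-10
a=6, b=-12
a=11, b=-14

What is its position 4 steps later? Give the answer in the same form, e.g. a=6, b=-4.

The a coordinate reflects between 2 and 12, moving 5 per step.
  step 6: 11 → 8
  step 7: 8 → 3
  step 8: 3 → 6
  step 9: 6 → 11
The b coordinate changes by -2 each step: at step 9 it is -22.

a=11, b=-22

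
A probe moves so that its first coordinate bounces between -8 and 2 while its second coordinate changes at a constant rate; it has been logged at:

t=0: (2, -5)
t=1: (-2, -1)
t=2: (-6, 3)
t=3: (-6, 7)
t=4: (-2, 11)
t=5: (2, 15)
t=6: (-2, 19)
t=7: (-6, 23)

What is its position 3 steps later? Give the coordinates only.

The first coordinate travels 4 per step and bounces off the walls at -8 and 2.
  step 8: -6 → -6
  step 9: -6 → -2
  step 10: -2 → 2
The second coordinate changes by +4 each step: at step 10 it is 35.

(2, 35)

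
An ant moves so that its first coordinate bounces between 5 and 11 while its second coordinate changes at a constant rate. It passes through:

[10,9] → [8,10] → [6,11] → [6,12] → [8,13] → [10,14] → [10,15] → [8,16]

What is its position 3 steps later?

The first coordinate travels 2 per step and bounces off the walls at 5 and 11.
  step 8: 8 → 6
  step 9: 6 → 6
  step 10: 6 → 8
The second coordinate changes by +1 each step: at step 10 it is 19.

[8,19]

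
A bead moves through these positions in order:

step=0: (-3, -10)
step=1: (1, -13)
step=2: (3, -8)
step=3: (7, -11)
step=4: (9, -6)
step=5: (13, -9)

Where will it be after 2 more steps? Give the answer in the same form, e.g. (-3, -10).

(19, -7)

The moves between consecutive positions are (+4, -3), (+2, +5), (+4, -3), (+2, +5), (+4, -3); they repeat the 2-cycle [(+4, -3), (+2, +5)].
step 6: apply (+2, +5) → (15, -4)
step 7: apply (+4, -3) → (19, -7)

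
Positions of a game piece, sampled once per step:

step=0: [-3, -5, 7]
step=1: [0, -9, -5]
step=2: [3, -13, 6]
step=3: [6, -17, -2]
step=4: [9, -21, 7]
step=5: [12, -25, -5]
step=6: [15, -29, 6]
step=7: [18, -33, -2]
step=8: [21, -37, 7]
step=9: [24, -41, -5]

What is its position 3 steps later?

[33, -53, 7]

The first coordinate changes by +3 each step, so at step 12 it is -3 + 12·(3) = 33.
The second coordinate changes by -4 each step, so at step 12 it is -5 + 12·(-4) = -53.
The third coordinate repeats the cycle [7, -5, 6, -2] with period 4; step 12 mod 4 = 0, giving 7.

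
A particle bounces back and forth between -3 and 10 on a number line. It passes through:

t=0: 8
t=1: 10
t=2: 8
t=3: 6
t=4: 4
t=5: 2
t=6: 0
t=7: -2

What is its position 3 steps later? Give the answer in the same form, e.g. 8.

2

The value reflects between -3 and 10, moving 2 per step.
  step 8: -2 → -2
  step 9: -2 → 0
  step 10: 0 → 2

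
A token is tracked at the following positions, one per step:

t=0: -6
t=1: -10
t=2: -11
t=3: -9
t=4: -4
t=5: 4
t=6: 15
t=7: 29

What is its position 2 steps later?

66

Successive displacements: -4, -1, +2, +5, +8, +11, +14 — each changes by +3.
step 8: 29 + 17 → 46
step 9: 46 + 20 → 66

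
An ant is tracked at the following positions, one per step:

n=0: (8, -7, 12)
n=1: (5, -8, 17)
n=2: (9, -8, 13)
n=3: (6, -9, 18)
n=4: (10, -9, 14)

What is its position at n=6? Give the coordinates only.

(11, -10, 15)

The moves between consecutive positions are (-3, -1, +5), (+4, +0, -4), (-3, -1, +5), (+4, +0, -4); they repeat the 2-cycle [(-3, -1, +5), (+4, +0, -4)].
step 5: apply (-3, -1, +5) → (7, -10, 19)
step 6: apply (+4, +0, -4) → (11, -10, 15)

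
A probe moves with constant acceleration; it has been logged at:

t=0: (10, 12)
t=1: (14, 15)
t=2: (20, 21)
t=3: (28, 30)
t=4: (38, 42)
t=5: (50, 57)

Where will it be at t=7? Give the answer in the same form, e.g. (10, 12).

Taking differences between consecutive positions: (+4, +3), (+6, +6), (+8, +9), (+10, +12), (+12, +15). These grow by (+2, +3) each step.
step 6: (50, 57) + (+14, +18) → (64, 75)
step 7: (64, 75) + (+16, +21) → (80, 96)

(80, 96)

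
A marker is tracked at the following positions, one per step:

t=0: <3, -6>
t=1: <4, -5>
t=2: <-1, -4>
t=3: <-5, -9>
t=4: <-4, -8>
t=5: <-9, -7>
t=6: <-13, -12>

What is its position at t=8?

Step-to-step displacements: <+1, +1>, <-5, +1>, <-4, -5>, <+1, +1>, <-5, +1>, <-4, -5> — a repeating cycle of length 3.
step 7: apply <+1, +1> → <-12, -11>
step 8: apply <-5, +1> → <-17, -10>

<-17, -10>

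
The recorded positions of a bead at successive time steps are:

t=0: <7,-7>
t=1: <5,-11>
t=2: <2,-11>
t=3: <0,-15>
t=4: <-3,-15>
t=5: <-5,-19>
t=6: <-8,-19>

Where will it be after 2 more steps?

<-13,-23>

Step-to-step displacements: <-2,-4>, <-3,+0>, <-2,-4>, <-3,+0>, <-2,-4>, <-3,+0> — a repeating cycle of length 2.
step 7: apply <-2,-4> → <-10,-23>
step 8: apply <-3,+0> → <-13,-23>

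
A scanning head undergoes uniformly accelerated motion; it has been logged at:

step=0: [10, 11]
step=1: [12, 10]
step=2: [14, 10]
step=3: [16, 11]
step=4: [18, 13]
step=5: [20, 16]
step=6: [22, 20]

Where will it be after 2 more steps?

Taking differences between consecutive positions: [+2, -1], [+2, +0], [+2, +1], [+2, +2], [+2, +3], [+2, +4]. These grow by [+0, +1] each step.
step 7: [22, 20] + [+2, +5] → [24, 25]
step 8: [24, 25] + [+2, +6] → [26, 31]

[26, 31]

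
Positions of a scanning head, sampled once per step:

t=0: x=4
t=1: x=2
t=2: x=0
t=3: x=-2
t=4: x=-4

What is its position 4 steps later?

Constant displacement of -2 per step.
step 5: -4 − 2 → x=-6
step 6: -6 − 2 → x=-8
step 7: -8 − 2 → x=-10
step 8: -10 − 2 → x=-12

x=-12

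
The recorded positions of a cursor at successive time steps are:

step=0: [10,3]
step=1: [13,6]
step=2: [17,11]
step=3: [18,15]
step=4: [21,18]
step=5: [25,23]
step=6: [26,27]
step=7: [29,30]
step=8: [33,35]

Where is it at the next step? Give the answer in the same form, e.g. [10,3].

Differencing gives [+3,+3], [+4,+5], [+1,+4], [+3,+3], [+4,+5], [+1,+4], [+3,+3], [+4,+5]. This is the pattern [+3,+3], [+4,+5], [+1,+4] repeated.
step 9: apply [+1,+4] → [34,39]

[34,39]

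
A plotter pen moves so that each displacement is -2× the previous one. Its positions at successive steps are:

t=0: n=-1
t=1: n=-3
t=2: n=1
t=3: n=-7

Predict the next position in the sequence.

Consecutive displacements -2, +4, -8 scale by a factor of -2 each step.
step 4: -7 + 16 → n=9

n=9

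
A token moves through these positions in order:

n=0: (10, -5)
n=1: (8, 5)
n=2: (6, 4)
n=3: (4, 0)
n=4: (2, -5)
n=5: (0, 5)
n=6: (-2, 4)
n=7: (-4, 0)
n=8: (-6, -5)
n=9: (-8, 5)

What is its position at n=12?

The first coordinate changes by -2 each step, so at step 12 it is 10 + 12·(-2) = -14.
The second coordinate repeats the cycle [-5, 5, 4, 0] with period 4; step 12 mod 4 = 0, giving -5.

(-14, -5)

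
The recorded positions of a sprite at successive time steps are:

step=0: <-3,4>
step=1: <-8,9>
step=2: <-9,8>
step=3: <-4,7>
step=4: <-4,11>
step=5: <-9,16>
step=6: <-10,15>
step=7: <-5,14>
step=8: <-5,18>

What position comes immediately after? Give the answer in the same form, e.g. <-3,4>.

Differencing gives <-5,+5>, <-1,-1>, <+5,-1>, <+0,+4>, <-5,+5>, <-1,-1>, <+5,-1>, <+0,+4>. This is the pattern <-5,+5>, <-1,-1>, <+5,-1>, <+0,+4> repeated.
step 9: apply <-5,+5> → <-10,23>

<-10,23>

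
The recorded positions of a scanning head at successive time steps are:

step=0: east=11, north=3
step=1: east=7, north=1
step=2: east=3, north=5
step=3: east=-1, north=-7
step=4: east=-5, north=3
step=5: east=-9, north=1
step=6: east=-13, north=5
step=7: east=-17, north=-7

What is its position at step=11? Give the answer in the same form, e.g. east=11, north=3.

East: linear, -4 per step → -33 at step 11.
North: cycles through 3, 1, 5, -7 every 4 steps. Step 11 lands at position 3 of the cycle → -7.

east=-33, north=-7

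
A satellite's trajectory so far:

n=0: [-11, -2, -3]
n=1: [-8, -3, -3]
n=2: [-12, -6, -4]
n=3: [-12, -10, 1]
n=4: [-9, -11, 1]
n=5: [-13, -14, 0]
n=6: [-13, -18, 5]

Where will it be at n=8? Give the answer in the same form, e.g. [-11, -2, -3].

Differencing gives [+3, -1, +0], [-4, -3, -1], [+0, -4, +5], [+3, -1, +0], [-4, -3, -1], [+0, -4, +5]. This is the pattern [+3, -1, +0], [-4, -3, -1], [+0, -4, +5] repeated.
step 7: apply [+3, -1, +0] → [-10, -19, 5]
step 8: apply [-4, -3, -1] → [-14, -22, 4]

[-14, -22, 4]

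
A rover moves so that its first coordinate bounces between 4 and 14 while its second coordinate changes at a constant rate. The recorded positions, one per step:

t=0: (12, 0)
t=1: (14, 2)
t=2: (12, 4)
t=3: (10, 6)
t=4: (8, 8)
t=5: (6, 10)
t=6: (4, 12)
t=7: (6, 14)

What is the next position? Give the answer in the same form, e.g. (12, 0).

(8, 16)

The first coordinate travels 2 per step and bounces off the walls at 4 and 14.
  step 8: 6 → 8
The second coordinate changes by +2 each step: at step 8 it is 16.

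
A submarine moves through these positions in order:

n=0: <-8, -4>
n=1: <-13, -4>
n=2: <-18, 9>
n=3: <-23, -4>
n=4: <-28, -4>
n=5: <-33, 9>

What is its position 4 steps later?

The first coordinate changes by -5 each step, so at step 9 it is -8 + 9·(-5) = -53.
The second coordinate repeats the cycle [-4, -4, 9] with period 3; step 9 mod 3 = 0, giving -4.

<-53, -4>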